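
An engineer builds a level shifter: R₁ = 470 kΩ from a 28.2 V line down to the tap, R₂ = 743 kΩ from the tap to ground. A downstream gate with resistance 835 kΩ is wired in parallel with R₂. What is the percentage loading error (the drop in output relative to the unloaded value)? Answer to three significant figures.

Unloaded V = 28.2 × 743/1213 = 17.27 V.
Loaded: R₂‖R_L = 393.2 kΩ, giving V = 28.2 × 393.2/863.2 = 12.84 V.
Drop = (17.27 − 12.84) / 17.27 = 25.6 %.

25.6 %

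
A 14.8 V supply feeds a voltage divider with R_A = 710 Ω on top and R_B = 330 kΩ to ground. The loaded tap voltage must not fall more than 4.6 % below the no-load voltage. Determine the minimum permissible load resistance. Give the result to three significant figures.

R_L(min) ≈ 14.7 kΩ

Output resistance R_th = R_A‖R_B = (710 × 330000)/330700 = 708.5 Ω.
The fractional drop is R_th/(R_th + R_L); requiring this ≤ 0.0460 gives R_L ≥ R_th(1/0.0460 − 1) = 708.5 × 20.74 = 14.7 kΩ.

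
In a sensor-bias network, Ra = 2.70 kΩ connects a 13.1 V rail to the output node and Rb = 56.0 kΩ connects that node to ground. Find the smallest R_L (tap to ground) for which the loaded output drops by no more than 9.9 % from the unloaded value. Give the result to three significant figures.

R_L(min) ≈ 23.4 kΩ

Output resistance R_th = Ra‖Rb = (2.70 × 56.0)/58.70 = 2.576 kΩ.
The fractional drop is R_th/(R_th + R_L); requiring this ≤ 0.0990 gives R_L ≥ R_th(1/0.0990 − 1) = 2.576 × 9.101 = 23.4 kΩ.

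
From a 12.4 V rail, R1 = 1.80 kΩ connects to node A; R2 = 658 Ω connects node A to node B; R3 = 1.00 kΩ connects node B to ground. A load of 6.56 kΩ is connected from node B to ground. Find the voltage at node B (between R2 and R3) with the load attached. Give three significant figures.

V ≈ 3.24 V

At node B, R3 is in parallel with the load: R3‖R_L = 867.7 Ω.
Below node A the resistance is R2 + (R3‖R_L) = 1526 Ω, so V_A = 12.4 × 1526/3326 = 5.689 V.
Then V_B = V_A × (R3‖R_L)/(R2 + R3‖R_L) = 5.689 × 867.7/1526 = 3.24 V.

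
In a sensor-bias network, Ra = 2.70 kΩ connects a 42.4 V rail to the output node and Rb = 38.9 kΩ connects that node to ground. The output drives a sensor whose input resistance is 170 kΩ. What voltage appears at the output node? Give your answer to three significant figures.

V_out ≈ 39.1 V

The load sits in parallel with Rb: Rb‖R_L = (38.9 × 170) / (38.9 + 170) = 31.66 kΩ.
V_out = 42.4 × 31.66 / (2.70 + 31.66) = 42.4 × 31.66/34.36 = 39.1 V.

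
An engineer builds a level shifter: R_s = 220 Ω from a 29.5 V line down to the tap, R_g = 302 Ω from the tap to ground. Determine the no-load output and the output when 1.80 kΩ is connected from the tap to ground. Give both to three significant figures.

Unloaded: 17.1 V; loaded: 15.9 V

Open-circuit: V = 29.5 × 302/(220 + 302) = 17.1 V.
With the load, R_g becomes R_g‖R_L = 258.6 Ω, so V = 29.5 × 258.6/478.6 = 15.9 V.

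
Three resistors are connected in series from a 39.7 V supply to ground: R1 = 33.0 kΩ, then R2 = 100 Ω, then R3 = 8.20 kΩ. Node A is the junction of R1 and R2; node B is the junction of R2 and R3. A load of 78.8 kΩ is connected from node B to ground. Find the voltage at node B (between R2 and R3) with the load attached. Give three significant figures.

At node B, R3 is in parallel with the load: R3‖R_L = 7427 Ω.
Below node A the resistance is R2 + (R3‖R_L) = 7527 Ω, so V_A = 39.7 × 7527/40530 = 7.374 V.
Then V_B = V_A × (R3‖R_L)/(R2 + R3‖R_L) = 7.374 × 7427/7527 = 7.28 V.

V ≈ 7.28 V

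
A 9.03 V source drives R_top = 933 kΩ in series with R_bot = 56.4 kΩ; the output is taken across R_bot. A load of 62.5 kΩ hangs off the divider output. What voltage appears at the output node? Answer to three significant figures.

The load sits in parallel with R_bot: R_bot‖R_L = (56.4 × 62.5) / (56.4 + 62.5) = 29.65 kΩ.
V_out = 9.03 × 29.65 / (933 + 29.65) = 9.03 × 29.65/962.6 = 0.278 V.

V_out ≈ 0.278 V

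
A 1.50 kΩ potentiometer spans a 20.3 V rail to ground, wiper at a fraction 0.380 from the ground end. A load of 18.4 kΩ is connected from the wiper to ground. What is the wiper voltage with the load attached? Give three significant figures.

V ≈ 7.57 V

The wiper splits the pot into (1−α)R = 930.0 Ω above and αR = 570.0 Ω below.
Lower section ‖ load = 552.9 Ω.
V_wiper = 20.3 × 552.9/(930.0 + 552.9) = 7.57 V.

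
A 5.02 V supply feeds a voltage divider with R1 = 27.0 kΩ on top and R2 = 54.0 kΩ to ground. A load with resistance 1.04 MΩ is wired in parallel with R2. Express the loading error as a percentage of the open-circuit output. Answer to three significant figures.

1.70 %

The divider's output (Thévenin) resistance is R1‖R2 = 18.00 kΩ.
Fractional drop under load = R_th/(R_th + R_L) = 18.00 / (18.00 + 1040) = 0.01701.
So the output falls by 1.70 %.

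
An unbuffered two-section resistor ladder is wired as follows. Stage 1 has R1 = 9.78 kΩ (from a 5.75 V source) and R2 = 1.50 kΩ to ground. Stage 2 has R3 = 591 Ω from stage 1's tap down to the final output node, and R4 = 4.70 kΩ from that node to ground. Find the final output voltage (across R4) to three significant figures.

V_out ≈ 0.545 V

Stage 2 presents R3+R4 = 5291 Ω as a load on stage 1's tap.
Stage 1's lower leg becomes R2‖(R3+R4) = 1169 Ω, so V_mid = 5.75 × 1169/10950 = 0.6138 V.
Stage 2 is itself unloaded: V_out = V_mid × R4/(R3+R4) = 0.6138 × 4700/5291 = 0.545 V.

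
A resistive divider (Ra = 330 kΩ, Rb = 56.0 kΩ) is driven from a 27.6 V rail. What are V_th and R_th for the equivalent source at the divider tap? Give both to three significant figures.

V_th is the open-circuit tap voltage: 27.6 × 56.0/(330 + 56.0) = 4.00 V.
With the supply zeroed, Ra and Rb appear in parallel from the tap: R_th = Ra‖Rb = (330 × 56.0)/386.0 = 47.9 kΩ.

V_th = 4.00 V, R_th = 47.9 kΩ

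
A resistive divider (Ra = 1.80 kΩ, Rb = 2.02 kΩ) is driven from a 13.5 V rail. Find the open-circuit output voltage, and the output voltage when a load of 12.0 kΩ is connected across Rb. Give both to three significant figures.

Unloaded: 7.14 V; loaded: 6.61 V

Open-circuit: V = 13.5 × 2.02/(1.80 + 2.02) = 7.14 V.
With the load, Rb becomes Rb‖R_L = 1.729 kΩ, so V = 13.5 × 1.729/3.529 = 6.61 V.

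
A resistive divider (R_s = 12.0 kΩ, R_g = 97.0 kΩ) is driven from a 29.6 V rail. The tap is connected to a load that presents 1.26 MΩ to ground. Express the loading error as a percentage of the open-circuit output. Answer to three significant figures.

The divider's output (Thévenin) resistance is R_s‖R_g = 10.68 kΩ.
Fractional drop under load = R_th/(R_th + R_L) = 10.68 / (10.68 + 1260) = 0.008404.
So the output falls by 0.840 %.

0.840 %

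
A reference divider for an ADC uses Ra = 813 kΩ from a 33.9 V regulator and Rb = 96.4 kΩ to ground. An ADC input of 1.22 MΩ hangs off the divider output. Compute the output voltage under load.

V_out ≈ 3.36 V

The load sits in parallel with Rb: Rb‖R_L = (96.4 × 1220) / (96.4 + 1220) = 89.34 kΩ.
V_out = 33.9 × 89.34 / (813 + 89.34) = 33.9 × 89.34/902.3 = 3.36 V.
(Unloaded it would have been 3.59 V.)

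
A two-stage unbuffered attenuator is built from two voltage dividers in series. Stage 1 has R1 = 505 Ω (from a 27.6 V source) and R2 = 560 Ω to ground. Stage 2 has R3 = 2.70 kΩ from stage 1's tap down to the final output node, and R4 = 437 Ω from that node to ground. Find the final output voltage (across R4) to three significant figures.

V_out ≈ 1.86 V

Stage 2 presents R3+R4 = 3137 Ω as a load on stage 1's tap.
Stage 1's lower leg becomes R2‖(R3+R4) = 475.2 Ω, so V_mid = 27.6 × 475.2/980.2 = 13.38 V.
Stage 2 is itself unloaded: V_out = V_mid × R4/(R3+R4) = 13.38 × 437/3137 = 1.86 V.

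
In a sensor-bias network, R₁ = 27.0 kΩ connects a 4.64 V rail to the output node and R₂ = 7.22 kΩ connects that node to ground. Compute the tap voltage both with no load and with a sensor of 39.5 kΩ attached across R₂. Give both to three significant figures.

Open-circuit: V = 4.64 × 7.22/(27.0 + 7.22) = 0.979 V.
With the load, R₂ becomes R₂‖R_L = 6.104 kΩ, so V = 4.64 × 6.104/33.10 = 0.856 V.

Unloaded: 0.979 V; loaded: 0.856 V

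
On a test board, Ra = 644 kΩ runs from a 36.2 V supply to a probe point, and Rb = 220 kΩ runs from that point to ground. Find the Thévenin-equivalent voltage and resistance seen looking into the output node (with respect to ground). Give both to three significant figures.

V_th is the open-circuit tap voltage: 36.2 × 220/(644 + 220) = 9.22 V.
With the supply zeroed, Ra and Rb appear in parallel from the tap: R_th = Ra‖Rb = (644 × 220)/864.0 = 164 kΩ.

V_th = 9.22 V, R_th = 164 kΩ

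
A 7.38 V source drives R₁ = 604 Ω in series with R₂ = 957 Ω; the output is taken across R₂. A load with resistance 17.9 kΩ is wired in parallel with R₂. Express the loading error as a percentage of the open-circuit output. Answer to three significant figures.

2.03 %

The divider's output (Thévenin) resistance is R₁‖R₂ = 370.3 Ω.
Fractional drop under load = R_th/(R_th + R_L) = 370.3 / (370.3 + 17900) = 0.02027.
So the output falls by 2.03 %.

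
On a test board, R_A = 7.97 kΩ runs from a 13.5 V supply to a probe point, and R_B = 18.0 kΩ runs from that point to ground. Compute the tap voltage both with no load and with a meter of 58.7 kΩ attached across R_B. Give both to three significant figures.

Open-circuit: V = 13.5 × 18.0/(7.97 + 18.0) = 9.36 V.
With the load, R_B becomes R_B‖R_L = 13.78 kΩ, so V = 13.5 × 13.78/21.75 = 8.55 V.

Unloaded: 9.36 V; loaded: 8.55 V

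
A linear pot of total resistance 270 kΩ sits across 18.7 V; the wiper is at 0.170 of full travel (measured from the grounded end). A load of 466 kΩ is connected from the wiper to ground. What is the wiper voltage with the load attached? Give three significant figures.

The wiper splits the pot into (1−α)R = 224.1 kΩ above and αR = 45.90 kΩ below.
Lower section ‖ load = 41.78 kΩ.
V_wiper = 18.7 × 41.78/(224.1 + 41.78) = 2.94 V.

V ≈ 2.94 V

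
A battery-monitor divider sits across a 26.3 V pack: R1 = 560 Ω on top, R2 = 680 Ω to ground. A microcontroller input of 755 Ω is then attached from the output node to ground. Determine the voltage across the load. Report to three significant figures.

V_out ≈ 10.3 V

The load sits in parallel with R2: R2‖R_L = (680 × 755) / (680 + 755) = 357.8 Ω.
V_out = 26.3 × 357.8 / (560 + 357.8) = 26.3 × 357.8/917.8 = 10.3 V.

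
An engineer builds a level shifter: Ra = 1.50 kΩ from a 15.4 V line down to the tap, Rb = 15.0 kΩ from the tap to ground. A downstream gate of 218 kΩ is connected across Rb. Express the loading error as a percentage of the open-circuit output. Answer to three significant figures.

The divider's output (Thévenin) resistance is Ra‖Rb = 1.364 kΩ.
Fractional drop under load = R_th/(R_th + R_L) = 1.364 / (1.364 + 218) = 0.006216.
So the output falls by 0.622 %.

0.622 %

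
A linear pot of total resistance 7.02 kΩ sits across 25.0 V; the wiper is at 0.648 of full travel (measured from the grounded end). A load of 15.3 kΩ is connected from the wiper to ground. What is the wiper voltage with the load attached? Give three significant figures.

The wiper splits the pot into (1−α)R = 2.471 kΩ above and αR = 4.549 kΩ below.
Lower section ‖ load = 3.506 kΩ.
V_wiper = 25.0 × 3.506/(2.471 + 3.506) = 14.7 V.

V ≈ 14.7 V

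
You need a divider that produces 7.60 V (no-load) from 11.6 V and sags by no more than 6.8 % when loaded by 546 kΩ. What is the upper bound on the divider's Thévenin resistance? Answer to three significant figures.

Loading drop = R_th/(R_th + R_L) ≤ 0.0680, so R_th ≤ R_L · ε/(1−ε) = 546 kΩ × 0.0680/0.9320 = 39.8 kΩ.

R_th ≤ 39.8 kΩ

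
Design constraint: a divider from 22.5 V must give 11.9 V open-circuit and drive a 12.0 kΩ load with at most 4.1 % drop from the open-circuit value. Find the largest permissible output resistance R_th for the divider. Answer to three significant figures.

Loading drop = R_th/(R_th + R_L) ≤ 0.0410, so R_th ≤ R_L · ε/(1−ε) = 12.0 kΩ × 0.0410/0.9590 = 513 Ω.

R_th ≤ 513 Ω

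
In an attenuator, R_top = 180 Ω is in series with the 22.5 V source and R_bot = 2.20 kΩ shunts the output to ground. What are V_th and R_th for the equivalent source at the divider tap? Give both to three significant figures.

V_th is the open-circuit tap voltage: 22.5 × 2200/(180 + 2200) = 20.8 V.
With the supply zeroed, R_top and R_bot appear in parallel from the tap: R_th = R_top‖R_bot = (180 × 2200)/2380 = 166 Ω.

V_th = 20.8 V, R_th = 166 Ω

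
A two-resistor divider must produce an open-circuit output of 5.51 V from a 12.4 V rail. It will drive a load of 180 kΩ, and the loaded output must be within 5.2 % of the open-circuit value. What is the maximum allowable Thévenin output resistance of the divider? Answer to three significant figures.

Loading drop = R_th/(R_th + R_L) ≤ 0.0520, so R_th ≤ R_L · ε/(1−ε) = 180 kΩ × 0.0520/0.9480 = 9.87 kΩ.

R_th ≤ 9.87 kΩ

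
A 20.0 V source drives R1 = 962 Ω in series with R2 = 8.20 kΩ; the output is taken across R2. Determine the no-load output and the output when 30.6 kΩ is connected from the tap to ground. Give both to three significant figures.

Unloaded: 17.9 V; loaded: 17.4 V

Open-circuit: V = 20.0 × 8200/(962 + 8200) = 17.9 V.
With the load, R2 becomes R2‖R_L = 6467 Ω, so V = 20.0 × 6467/7429 = 17.4 V.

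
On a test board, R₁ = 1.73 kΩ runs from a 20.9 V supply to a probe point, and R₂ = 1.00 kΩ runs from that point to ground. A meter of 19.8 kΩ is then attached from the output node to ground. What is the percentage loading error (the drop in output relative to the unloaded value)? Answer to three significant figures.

The divider's output (Thévenin) resistance is R₁‖R₂ = 0.6337 kΩ.
Fractional drop under load = R_th/(R_th + R_L) = 0.6337 / (0.6337 + 19.8) = 0.03101.
So the output falls by 3.10 %.

3.10 %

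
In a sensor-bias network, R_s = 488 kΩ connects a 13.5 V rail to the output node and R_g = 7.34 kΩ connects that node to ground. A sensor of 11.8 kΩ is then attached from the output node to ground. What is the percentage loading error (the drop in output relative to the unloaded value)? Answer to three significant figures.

The divider's output (Thévenin) resistance is R_s‖R_g = 7.231 kΩ.
Fractional drop under load = R_th/(R_th + R_L) = 7.231 / (7.231 + 11.8) = 0.3800.
So the output falls by 38.0 %.

38.0 %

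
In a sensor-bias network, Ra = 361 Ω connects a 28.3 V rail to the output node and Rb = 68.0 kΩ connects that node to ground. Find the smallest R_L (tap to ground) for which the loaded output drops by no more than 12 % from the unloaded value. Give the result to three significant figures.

Output resistance R_th = Ra‖Rb = (361 × 68000)/68360 = 359.1 Ω.
The fractional drop is R_th/(R_th + R_L); requiring this ≤ 0.120 gives R_L ≥ R_th(1/0.120 − 1) = 359.1 × 7.333 = 2.63 kΩ.

R_L(min) ≈ 2.63 kΩ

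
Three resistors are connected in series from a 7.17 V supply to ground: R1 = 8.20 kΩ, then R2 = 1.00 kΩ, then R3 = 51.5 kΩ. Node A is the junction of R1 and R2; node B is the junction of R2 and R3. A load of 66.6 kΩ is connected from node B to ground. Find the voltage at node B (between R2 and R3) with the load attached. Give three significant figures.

At node B, R3 is in parallel with the load: R3‖R_L = 29.04 kΩ.
Below node A the resistance is R2 + (R3‖R_L) = 30.04 kΩ, so V_A = 7.17 × 30.04/38.24 = 5.633 V.
Then V_B = V_A × (R3‖R_L)/(R2 + R3‖R_L) = 5.633 × 29.04/30.04 = 5.45 V.

V ≈ 5.45 V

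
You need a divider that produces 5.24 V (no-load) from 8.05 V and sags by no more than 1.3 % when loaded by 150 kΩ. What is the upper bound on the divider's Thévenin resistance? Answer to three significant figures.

R_th ≤ 1.98 kΩ

Loading drop = R_th/(R_th + R_L) ≤ 0.0130, so R_th ≤ R_L · ε/(1−ε) = 150 kΩ × 0.0130/0.9870 = 1.98 kΩ.
(Any R1, R2 with R2/(R1+R2) = 0.651 and R1‖R2 ≤ 1.98 kΩ will meet the spec.)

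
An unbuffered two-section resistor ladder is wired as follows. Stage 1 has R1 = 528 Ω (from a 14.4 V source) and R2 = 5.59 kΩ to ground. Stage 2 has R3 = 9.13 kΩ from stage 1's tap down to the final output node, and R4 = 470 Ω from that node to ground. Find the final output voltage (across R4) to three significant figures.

Stage 2 presents R3+R4 = 9600 Ω as a load on stage 1's tap.
Stage 1's lower leg becomes R2‖(R3+R4) = 3533 Ω, so V_mid = 14.4 × 3533/4061 = 12.53 V.
Stage 2 is itself unloaded: V_out = V_mid × R4/(R3+R4) = 12.53 × 470/9600 = 0.613 V.

V_out ≈ 0.613 V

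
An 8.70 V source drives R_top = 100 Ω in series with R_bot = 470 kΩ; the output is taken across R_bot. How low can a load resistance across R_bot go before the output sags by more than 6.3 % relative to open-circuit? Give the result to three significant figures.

Output resistance R_th = R_top‖R_bot = (100 × 470000)/470100 = 99.98 Ω.
The fractional drop is R_th/(R_th + R_L); requiring this ≤ 0.0630 gives R_L ≥ R_th(1/0.0630 − 1) = 99.98 × 14.87 = 1.49 kΩ.

R_L(min) ≈ 1.49 kΩ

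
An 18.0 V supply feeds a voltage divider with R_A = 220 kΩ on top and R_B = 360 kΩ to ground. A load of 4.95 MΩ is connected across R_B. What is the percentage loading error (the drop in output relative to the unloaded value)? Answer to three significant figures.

2.68 %

The divider's output (Thévenin) resistance is R_A‖R_B = 136.6 kΩ.
Fractional drop under load = R_th/(R_th + R_L) = 136.6 / (136.6 + 4950) = 0.02685.
So the output falls by 2.68 %.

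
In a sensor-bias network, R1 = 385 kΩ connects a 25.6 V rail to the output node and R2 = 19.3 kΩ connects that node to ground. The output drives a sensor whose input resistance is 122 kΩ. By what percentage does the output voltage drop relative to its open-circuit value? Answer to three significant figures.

13.1 %

Unloaded V = 25.6 × 19.3/404.3 = 1.2221 V.
Loaded: R2‖R_L = 16.66 kΩ, giving V = 25.6 × 16.66/401.7 = 1.0621 V.
Drop = (1.2221 − 1.0621) / 1.2221 = 13.1 %.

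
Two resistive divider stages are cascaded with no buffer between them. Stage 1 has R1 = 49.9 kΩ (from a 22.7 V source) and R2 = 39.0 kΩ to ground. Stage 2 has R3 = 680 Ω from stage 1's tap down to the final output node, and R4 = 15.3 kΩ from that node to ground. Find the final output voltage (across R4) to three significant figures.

V_out ≈ 4.02 V

Stage 2 presents R3+R4 = 15980 Ω as a load on stage 1's tap.
Stage 1's lower leg becomes R2‖(R3+R4) = 11340 Ω, so V_mid = 22.7 × 11340/61240 = 4.202 V.
Stage 2 is itself unloaded: V_out = V_mid × R4/(R3+R4) = 4.202 × 15300/15980 = 4.02 V.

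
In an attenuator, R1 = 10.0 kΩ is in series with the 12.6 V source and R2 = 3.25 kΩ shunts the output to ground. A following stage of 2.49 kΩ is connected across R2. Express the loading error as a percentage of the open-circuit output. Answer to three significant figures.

The divider's output (Thévenin) resistance is R1‖R2 = 2.453 kΩ.
Fractional drop under load = R_th/(R_th + R_L) = 2.453 / (2.453 + 2.49) = 0.4962.
So the output falls by 49.6 %.

49.6 %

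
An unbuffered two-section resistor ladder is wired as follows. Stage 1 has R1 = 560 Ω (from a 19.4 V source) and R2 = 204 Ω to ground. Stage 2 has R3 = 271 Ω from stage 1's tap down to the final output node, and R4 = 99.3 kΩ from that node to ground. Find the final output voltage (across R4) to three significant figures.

V_out ≈ 5.16 V

Stage 2 presents R3+R4 = 99570 Ω as a load on stage 1's tap.
Stage 1's lower leg becomes R2‖(R3+R4) = 203.6 Ω, so V_mid = 19.4 × 203.6/763.6 = 5.172 V.
Stage 2 is itself unloaded: V_out = V_mid × R4/(R3+R4) = 5.172 × 99300/99570 = 5.16 V.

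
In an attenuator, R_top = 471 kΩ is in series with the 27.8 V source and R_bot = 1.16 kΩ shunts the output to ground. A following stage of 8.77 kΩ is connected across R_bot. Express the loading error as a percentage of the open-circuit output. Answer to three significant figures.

11.7 %

The divider's output (Thévenin) resistance is R_top‖R_bot = 1.157 kΩ.
Fractional drop under load = R_th/(R_th + R_L) = 1.157 / (1.157 + 8.77) = 0.1166.
So the output falls by 11.7 %.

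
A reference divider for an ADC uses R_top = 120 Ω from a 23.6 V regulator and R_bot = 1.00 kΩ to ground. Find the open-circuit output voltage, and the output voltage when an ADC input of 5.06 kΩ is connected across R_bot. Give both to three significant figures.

Open-circuit: V = 23.6 × 1000/(120 + 1000) = 21.1 V.
With the load, R_bot becomes R_bot‖R_L = 835.0 Ω, so V = 23.6 × 835.0/955.0 = 20.6 V.

Unloaded: 21.1 V; loaded: 20.6 V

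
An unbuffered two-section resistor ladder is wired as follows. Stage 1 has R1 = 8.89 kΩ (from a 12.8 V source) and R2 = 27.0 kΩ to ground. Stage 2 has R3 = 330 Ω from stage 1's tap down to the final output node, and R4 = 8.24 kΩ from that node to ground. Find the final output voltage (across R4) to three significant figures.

V_out ≈ 5.20 V

Stage 2 presents R3+R4 = 8570 Ω as a load on stage 1's tap.
Stage 1's lower leg becomes R2‖(R3+R4) = 6505 Ω, so V_mid = 12.8 × 6505/15400 = 5.409 V.
Stage 2 is itself unloaded: V_out = V_mid × R4/(R3+R4) = 5.409 × 8240/8570 = 5.20 V.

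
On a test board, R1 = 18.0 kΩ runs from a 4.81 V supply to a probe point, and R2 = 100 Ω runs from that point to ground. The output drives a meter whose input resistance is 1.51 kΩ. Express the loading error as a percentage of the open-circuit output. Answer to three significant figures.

6.18 %

The divider's output (Thévenin) resistance is R1‖R2 = 99.45 Ω.
Fractional drop under load = R_th/(R_th + R_L) = 99.45 / (99.45 + 1510) = 0.06179.
So the output falls by 6.18 %.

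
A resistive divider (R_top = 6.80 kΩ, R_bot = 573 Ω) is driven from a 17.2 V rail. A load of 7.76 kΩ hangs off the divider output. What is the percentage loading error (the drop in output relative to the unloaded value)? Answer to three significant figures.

6.38 %

The divider's output (Thévenin) resistance is R_top‖R_bot = 528.5 Ω.
Fractional drop under load = R_th/(R_th + R_L) = 528.5 / (528.5 + 7760) = 0.06376.
So the output falls by 6.38 %.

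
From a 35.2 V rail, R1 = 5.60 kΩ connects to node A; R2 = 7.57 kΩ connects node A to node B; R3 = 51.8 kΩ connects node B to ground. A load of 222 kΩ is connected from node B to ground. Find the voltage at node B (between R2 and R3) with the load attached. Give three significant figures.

V ≈ 26.8 V

At node B, R3 is in parallel with the load: R3‖R_L = 42.00 kΩ.
Below node A the resistance is R2 + (R3‖R_L) = 49.57 kΩ, so V_A = 35.2 × 49.57/55.17 = 31.63 V.
Then V_B = V_A × (R3‖R_L)/(R2 + R3‖R_L) = 31.63 × 42.00/49.57 = 26.8 V.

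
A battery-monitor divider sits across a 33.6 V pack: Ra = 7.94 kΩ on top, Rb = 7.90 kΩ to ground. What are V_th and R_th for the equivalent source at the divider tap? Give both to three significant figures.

V_th is the open-circuit tap voltage: 33.6 × 7.90/(7.94 + 7.90) = 16.8 V.
With the supply zeroed, Ra and Rb appear in parallel from the tap: R_th = Ra‖Rb = (7.94 × 7.90)/15.84 = 3.96 kΩ.

V_th = 16.8 V, R_th = 3.96 kΩ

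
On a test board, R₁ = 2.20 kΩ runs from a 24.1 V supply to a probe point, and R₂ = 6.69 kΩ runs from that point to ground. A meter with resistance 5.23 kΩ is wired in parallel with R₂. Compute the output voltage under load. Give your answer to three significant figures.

The load sits in parallel with R₂: R₂‖R_L = (6.69 × 5.23) / (6.69 + 5.23) = 2.935 kΩ.
V_out = 24.1 × 2.935 / (2.20 + 2.935) = 24.1 × 2.935/5.135 = 13.8 V.

V_out ≈ 13.8 V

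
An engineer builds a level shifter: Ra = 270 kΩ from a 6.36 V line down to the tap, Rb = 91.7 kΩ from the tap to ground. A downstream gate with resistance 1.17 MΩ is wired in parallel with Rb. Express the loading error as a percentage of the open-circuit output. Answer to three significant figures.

5.53 %

The divider's output (Thévenin) resistance is Ra‖Rb = 68.45 kΩ.
Fractional drop under load = R_th/(R_th + R_L) = 68.45 / (68.45 + 1170) = 0.05527.
So the output falls by 5.53 %.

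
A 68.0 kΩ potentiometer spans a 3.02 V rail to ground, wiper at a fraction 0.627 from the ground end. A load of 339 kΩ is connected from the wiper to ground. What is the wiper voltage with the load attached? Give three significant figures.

The wiper splits the pot into (1−α)R = 25.36 kΩ above and αR = 42.64 kΩ below.
Lower section ‖ load = 37.87 kΩ.
V_wiper = 3.02 × 37.87/(25.36 + 37.87) = 1.81 V.

V ≈ 1.81 V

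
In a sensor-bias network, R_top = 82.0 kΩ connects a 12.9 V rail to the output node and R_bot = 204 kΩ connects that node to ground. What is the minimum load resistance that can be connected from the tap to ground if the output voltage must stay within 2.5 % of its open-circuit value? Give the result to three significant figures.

R_L(min) ≈ 2.28 MΩ

Output resistance R_th = R_top‖R_bot = (82.0 × 204)/286.0 = 58.49 kΩ.
The fractional drop is R_th/(R_th + R_L); requiring this ≤ 0.0250 gives R_L ≥ R_th(1/0.0250 − 1) = 58.49 × 39.00 = 2.28 MΩ.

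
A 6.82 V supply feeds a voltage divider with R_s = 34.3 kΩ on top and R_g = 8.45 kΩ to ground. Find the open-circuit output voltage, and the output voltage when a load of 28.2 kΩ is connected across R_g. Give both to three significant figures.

Open-circuit: V = 6.82 × 8.45/(34.3 + 8.45) = 1.35 V.
With the load, R_g becomes R_g‖R_L = 6.502 kΩ, so V = 6.82 × 6.502/40.80 = 1.09 V.

Unloaded: 1.35 V; loaded: 1.09 V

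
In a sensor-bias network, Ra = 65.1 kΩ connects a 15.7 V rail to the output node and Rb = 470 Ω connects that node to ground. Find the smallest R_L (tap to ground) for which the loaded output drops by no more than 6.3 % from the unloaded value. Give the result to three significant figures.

R_L(min) ≈ 6.94 kΩ

Output resistance R_th = Ra‖Rb = (65100 × 470)/65570 = 466.6 Ω.
The fractional drop is R_th/(R_th + R_L); requiring this ≤ 0.0630 gives R_L ≥ R_th(1/0.0630 − 1) = 466.6 × 14.87 = 6.94 kΩ.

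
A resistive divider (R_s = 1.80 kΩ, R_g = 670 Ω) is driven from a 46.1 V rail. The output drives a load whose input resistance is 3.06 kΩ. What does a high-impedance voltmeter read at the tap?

V_out ≈ 10.8 V

The load sits in parallel with R_g: R_g‖R_L = (670 × 3060) / (670 + 3060) = 549.7 Ω.
V_out = 46.1 × 549.7 / (1800 + 549.7) = 46.1 × 549.7/2350 = 10.8 V.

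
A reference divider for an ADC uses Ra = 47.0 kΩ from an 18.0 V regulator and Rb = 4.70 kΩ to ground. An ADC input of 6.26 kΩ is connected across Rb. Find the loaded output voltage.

The load sits in parallel with Rb: Rb‖R_L = (4.70 × 6.26) / (4.70 + 6.26) = 2.684 kΩ.
V_out = 18.0 × 2.684 / (47.0 + 2.684) = 18.0 × 2.684/49.68 = 0.973 V.

V_out ≈ 0.973 V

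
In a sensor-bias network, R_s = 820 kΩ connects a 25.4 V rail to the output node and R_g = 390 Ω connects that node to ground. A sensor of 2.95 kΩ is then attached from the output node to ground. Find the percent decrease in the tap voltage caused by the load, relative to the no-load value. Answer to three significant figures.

Unloaded V = 25.4 × 390/820400 = 0.012075 V.
Loaded: R_g‖R_L = 344.5 Ω, giving V = 25.4 × 344.5/820300 = 0.010665 V.
Drop = (0.012075 − 0.010665) / 0.012075 = 11.7 %.

11.7 %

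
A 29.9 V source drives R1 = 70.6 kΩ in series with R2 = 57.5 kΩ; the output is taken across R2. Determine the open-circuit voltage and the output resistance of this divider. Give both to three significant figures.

V_th is the open-circuit tap voltage: 29.9 × 57.5/(70.6 + 57.5) = 13.4 V.
With the supply zeroed, R1 and R2 appear in parallel from the tap: R_th = R1‖R2 = (70.6 × 57.5)/128.1 = 31.7 kΩ.

V_th = 13.4 V, R_th = 31.7 kΩ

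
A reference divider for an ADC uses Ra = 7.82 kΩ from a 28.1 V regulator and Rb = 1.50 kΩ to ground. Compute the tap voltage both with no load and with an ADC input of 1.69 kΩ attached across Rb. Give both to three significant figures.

Open-circuit: V = 28.1 × 1.50/(7.82 + 1.50) = 4.52 V.
With the load, Rb becomes Rb‖R_L = 0.7947 kΩ, so V = 28.1 × 0.7947/8.615 = 2.59 V.

Unloaded: 4.52 V; loaded: 2.59 V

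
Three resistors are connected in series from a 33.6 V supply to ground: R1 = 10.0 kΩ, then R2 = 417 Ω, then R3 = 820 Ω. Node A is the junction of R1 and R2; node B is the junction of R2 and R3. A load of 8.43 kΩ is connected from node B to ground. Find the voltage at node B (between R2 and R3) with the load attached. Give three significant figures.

At node B, R3 is in parallel with the load: R3‖R_L = 747.3 Ω.
Below node A the resistance is R2 + (R3‖R_L) = 1164 Ω, so V_A = 33.6 × 1164/11160 = 3.504 V.
Then V_B = V_A × (R3‖R_L)/(R2 + R3‖R_L) = 3.504 × 747.3/1164 = 2.25 V.

V ≈ 2.25 V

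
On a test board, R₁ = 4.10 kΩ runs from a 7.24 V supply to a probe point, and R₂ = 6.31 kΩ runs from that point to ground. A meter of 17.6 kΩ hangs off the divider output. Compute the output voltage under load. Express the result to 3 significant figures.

The load sits in parallel with R₂: R₂‖R_L = (6.31 × 17.6) / (6.31 + 17.6) = 4.645 kΩ.
V_out = 7.24 × 4.645 / (4.10 + 4.645) = 7.24 × 4.645/8.745 = 3.85 V.

V_out ≈ 3.85 V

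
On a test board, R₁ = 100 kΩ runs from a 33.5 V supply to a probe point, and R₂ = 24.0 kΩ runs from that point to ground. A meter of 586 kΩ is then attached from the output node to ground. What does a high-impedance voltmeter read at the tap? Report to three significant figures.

The load sits in parallel with R₂: R₂‖R_L = (24.0 × 586) / (24.0 + 586) = 23.06 kΩ.
V_out = 33.5 × 23.06 / (100 + 23.06) = 33.5 × 23.06/123.1 = 6.28 V.

V_out ≈ 6.28 V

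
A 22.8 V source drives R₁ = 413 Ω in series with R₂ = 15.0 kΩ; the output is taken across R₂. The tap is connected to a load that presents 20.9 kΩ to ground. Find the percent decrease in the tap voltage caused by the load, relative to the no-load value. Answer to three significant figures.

The divider's output (Thévenin) resistance is R₁‖R₂ = 401.9 Ω.
Fractional drop under load = R_th/(R_th + R_L) = 401.9 / (401.9 + 20900) = 0.01887.
So the output falls by 1.89 %.

1.89 %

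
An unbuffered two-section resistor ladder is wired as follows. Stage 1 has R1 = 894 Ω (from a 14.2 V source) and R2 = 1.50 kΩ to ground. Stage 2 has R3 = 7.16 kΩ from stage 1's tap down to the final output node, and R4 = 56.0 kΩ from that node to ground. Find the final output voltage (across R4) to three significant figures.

Stage 2 presents R3+R4 = 63160 Ω as a load on stage 1's tap.
Stage 1's lower leg becomes R2‖(R3+R4) = 1465 Ω, so V_mid = 14.2 × 1465/2359 = 8.819 V.
Stage 2 is itself unloaded: V_out = V_mid × R4/(R3+R4) = 8.819 × 56000/63160 = 7.82 V.

V_out ≈ 7.82 V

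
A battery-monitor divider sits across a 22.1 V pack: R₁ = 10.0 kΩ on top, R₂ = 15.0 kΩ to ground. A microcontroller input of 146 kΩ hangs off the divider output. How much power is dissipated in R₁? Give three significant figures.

Total resistance from the source is R₁ + (R₂‖R_L) = 23.60 kΩ, so I = 22.1/23.60 kΩ = 0.9363 mA.
P = I²·R₁ = (0.9363 mA)² × 10.0 kΩ = 8.77 mW.

P ≈ 8.77 mW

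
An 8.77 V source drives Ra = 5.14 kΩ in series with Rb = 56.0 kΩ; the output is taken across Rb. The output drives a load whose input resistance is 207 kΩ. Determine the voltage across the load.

V_out ≈ 7.85 V

The load sits in parallel with Rb: Rb‖R_L = (56.0 × 207) / (56.0 + 207) = 44.08 kΩ.
V_out = 8.77 × 44.08 / (5.14 + 44.08) = 8.77 × 44.08/49.22 = 7.85 V.
(Unloaded it would have been 8.03 V.)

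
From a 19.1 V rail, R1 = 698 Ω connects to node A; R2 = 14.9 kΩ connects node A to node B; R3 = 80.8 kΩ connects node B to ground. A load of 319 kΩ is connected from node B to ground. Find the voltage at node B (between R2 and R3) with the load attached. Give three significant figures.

V ≈ 15.4 V

At node B, R3 is in parallel with the load: R3‖R_L = 64470 Ω.
Below node A the resistance is R2 + (R3‖R_L) = 79370 Ω, so V_A = 19.1 × 79370/80070 = 18.93 V.
Then V_B = V_A × (R3‖R_L)/(R2 + R3‖R_L) = 18.93 × 64470/79370 = 15.4 V.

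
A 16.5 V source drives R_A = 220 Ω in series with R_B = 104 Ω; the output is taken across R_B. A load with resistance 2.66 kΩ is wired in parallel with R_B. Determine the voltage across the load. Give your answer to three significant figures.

The load sits in parallel with R_B: R_B‖R_L = (104 × 2660) / (104 + 2660) = 100.1 Ω.
V_out = 16.5 × 100.1 / (220 + 100.1) = 16.5 × 100.1/320.1 = 5.16 V.

V_out ≈ 5.16 V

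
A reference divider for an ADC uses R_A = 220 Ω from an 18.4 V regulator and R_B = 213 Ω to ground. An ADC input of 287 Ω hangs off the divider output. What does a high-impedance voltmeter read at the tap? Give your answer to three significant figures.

V_out ≈ 6.57 V

The load sits in parallel with R_B: R_B‖R_L = (213 × 287) / (213 + 287) = 122.3 Ω.
V_out = 18.4 × 122.3 / (220 + 122.3) = 18.4 × 122.3/342.3 = 6.57 V.
(Unloaded it would have been 9.05 V.)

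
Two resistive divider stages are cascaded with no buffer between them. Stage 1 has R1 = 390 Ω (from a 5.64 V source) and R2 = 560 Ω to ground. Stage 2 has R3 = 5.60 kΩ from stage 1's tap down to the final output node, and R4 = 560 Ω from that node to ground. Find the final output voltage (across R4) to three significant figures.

V_out ≈ 0.291 V

Stage 2 presents R3+R4 = 6160 Ω as a load on stage 1's tap.
Stage 1's lower leg becomes R2‖(R3+R4) = 513.3 Ω, so V_mid = 5.64 × 513.3/903.3 = 3.205 V.
Stage 2 is itself unloaded: V_out = V_mid × R4/(R3+R4) = 3.205 × 560/6160 = 0.291 V.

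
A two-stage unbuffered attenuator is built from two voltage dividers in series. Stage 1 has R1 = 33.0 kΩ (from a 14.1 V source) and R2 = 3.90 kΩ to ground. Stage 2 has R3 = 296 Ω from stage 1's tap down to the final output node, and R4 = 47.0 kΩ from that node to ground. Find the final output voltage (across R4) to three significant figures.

Stage 2 presents R3+R4 = 47300 Ω as a load on stage 1's tap.
Stage 1's lower leg becomes R2‖(R3+R4) = 3603 Ω, so V_mid = 14.1 × 3603/36600 = 1.388 V.
Stage 2 is itself unloaded: V_out = V_mid × R4/(R3+R4) = 1.388 × 47000/47300 = 1.38 V.

V_out ≈ 1.38 V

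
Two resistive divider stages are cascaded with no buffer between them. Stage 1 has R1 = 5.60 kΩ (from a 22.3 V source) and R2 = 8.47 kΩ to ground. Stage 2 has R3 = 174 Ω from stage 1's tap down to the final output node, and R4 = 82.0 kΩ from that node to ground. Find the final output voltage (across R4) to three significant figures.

V_out ≈ 12.9 V

Stage 2 presents R3+R4 = 82170 Ω as a load on stage 1's tap.
Stage 1's lower leg becomes R2‖(R3+R4) = 7679 Ω, so V_mid = 22.3 × 7679/13280 = 12.90 V.
Stage 2 is itself unloaded: V_out = V_mid × R4/(R3+R4) = 12.90 × 82000/82170 = 12.9 V.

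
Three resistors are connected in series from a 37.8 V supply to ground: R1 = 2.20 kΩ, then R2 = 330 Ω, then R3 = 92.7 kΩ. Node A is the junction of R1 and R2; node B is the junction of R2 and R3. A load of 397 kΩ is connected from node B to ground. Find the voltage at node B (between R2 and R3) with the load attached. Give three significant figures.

At node B, R3 is in parallel with the load: R3‖R_L = 75150 Ω.
Below node A the resistance is R2 + (R3‖R_L) = 75480 Ω, so V_A = 37.8 × 75480/77680 = 36.73 V.
Then V_B = V_A × (R3‖R_L)/(R2 + R3‖R_L) = 36.73 × 75150/75480 = 36.6 V.

V ≈ 36.6 V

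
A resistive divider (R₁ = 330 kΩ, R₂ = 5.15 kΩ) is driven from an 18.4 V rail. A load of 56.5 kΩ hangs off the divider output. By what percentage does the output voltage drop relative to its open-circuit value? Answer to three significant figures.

8.24 %

Unloaded V = 18.4 × 5.15/335.1 = 0.28274 V.
Loaded: R₂‖R_L = 4.720 kΩ, giving V = 18.4 × 4.720/334.7 = 0.25945 V.
Drop = (0.28274 − 0.25945) / 0.28274 = 8.24 %.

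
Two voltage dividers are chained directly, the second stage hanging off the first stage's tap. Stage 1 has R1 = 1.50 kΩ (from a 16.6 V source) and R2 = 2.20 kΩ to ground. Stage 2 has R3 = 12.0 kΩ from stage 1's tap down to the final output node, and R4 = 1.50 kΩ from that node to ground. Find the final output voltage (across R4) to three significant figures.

Stage 2 presents R3+R4 = 13.50 kΩ as a load on stage 1's tap.
Stage 1's lower leg becomes R2‖(R3+R4) = 1.892 kΩ, so V_mid = 16.6 × 1.892/3.392 = 9.259 V.
Stage 2 is itself unloaded: V_out = V_mid × R4/(R3+R4) = 9.259 × 1.50/13.50 = 1.03 V.

V_out ≈ 1.03 V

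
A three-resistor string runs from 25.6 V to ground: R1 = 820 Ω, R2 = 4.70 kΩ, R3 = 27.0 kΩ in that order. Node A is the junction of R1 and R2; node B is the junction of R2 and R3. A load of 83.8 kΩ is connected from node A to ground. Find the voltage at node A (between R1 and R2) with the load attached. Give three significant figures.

Below node A the series string R2+R3 = 31700 Ω sits in parallel with the 83800 Ω load: 23000 Ω.
V_A = 25.6 × 23000/(820 + 23000) = 24.7 V.

V ≈ 24.7 V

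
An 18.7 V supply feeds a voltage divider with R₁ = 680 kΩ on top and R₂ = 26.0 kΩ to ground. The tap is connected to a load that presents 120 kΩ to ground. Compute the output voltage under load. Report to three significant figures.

V_out ≈ 0.570 V

The load sits in parallel with R₂: R₂‖R_L = (26.0 × 120) / (26.0 + 120) = 21.37 kΩ.
V_out = 18.7 × 21.37 / (680 + 21.37) = 18.7 × 21.37/701.4 = 0.570 V.
(Unloaded it would have been 0.689 V.)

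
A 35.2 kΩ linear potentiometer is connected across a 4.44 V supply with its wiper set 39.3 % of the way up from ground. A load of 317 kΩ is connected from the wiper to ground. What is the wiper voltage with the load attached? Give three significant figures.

The wiper splits the pot into (1−α)R = 21.37 kΩ above and αR = 13.83 kΩ below.
Lower section ‖ load = 13.26 kΩ.
V_wiper = 4.44 × 13.26/(21.37 + 13.26) = 1.70 V.

V ≈ 1.70 V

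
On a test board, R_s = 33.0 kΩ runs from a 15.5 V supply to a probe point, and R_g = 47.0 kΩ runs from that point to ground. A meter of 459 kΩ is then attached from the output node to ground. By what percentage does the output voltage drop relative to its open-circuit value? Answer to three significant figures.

The divider's output (Thévenin) resistance is R_s‖R_g = 19.39 kΩ.
Fractional drop under load = R_th/(R_th + R_L) = 19.39 / (19.39 + 459) = 0.04053.
So the output falls by 4.05 %.

4.05 %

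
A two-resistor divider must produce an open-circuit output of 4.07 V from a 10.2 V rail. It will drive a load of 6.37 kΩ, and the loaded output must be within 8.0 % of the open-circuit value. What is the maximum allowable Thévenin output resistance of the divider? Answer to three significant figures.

Loading drop = R_th/(R_th + R_L) ≤ 0.0800, so R_th ≤ R_L · ε/(1−ε) = 6.37 kΩ × 0.0800/0.9200 = 554 Ω.
(Any R1, R2 with R2/(R1+R2) = 0.399 and R1‖R2 ≤ 554 Ω will meet the spec.)

R_th ≤ 554 Ω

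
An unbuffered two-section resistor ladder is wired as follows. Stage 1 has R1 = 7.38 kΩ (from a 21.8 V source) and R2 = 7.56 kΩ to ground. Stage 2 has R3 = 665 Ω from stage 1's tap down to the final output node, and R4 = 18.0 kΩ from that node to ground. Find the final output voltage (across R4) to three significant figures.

Stage 2 presents R3+R4 = 18660 Ω as a load on stage 1's tap.
Stage 1's lower leg becomes R2‖(R3+R4) = 5381 Ω, so V_mid = 21.8 × 5381/12760 = 9.192 V.
Stage 2 is itself unloaded: V_out = V_mid × R4/(R3+R4) = 9.192 × 18000/18660 = 8.86 V.

V_out ≈ 8.86 V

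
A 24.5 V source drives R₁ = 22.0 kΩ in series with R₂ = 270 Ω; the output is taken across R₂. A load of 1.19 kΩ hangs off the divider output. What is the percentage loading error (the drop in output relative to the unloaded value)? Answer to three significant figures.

Unloaded V = 24.5 × 270/22270 = 0.2970 V.
Loaded: R₂‖R_L = 220.1 Ω, giving V = 24.5 × 220.1/22220 = 0.2426 V.
Drop = (0.2970 − 0.2426) / 0.2970 = 18.3 %.

18.3 %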